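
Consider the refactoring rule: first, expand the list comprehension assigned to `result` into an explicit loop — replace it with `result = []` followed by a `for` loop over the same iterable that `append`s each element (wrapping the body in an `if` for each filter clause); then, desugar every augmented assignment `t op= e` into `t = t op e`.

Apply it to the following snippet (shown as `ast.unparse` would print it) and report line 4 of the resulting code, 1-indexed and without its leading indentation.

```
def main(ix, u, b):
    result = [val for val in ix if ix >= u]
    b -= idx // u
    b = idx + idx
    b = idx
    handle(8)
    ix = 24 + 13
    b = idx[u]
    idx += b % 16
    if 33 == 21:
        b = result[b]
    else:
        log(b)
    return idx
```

Transformed code:
def main(ix, u, b):
    result = []
    for val in ix:
        if ix >= u:
            result.append(val)
    b = b - idx // u
    b = idx + idx
    b = idx
    handle(8)
    ix = 24 + 13
    b = idx[u]
    idx = idx + b % 16
    if 33 == 21:
        b = result[b]
    else:
        log(b)
    return idx

if ix >= u:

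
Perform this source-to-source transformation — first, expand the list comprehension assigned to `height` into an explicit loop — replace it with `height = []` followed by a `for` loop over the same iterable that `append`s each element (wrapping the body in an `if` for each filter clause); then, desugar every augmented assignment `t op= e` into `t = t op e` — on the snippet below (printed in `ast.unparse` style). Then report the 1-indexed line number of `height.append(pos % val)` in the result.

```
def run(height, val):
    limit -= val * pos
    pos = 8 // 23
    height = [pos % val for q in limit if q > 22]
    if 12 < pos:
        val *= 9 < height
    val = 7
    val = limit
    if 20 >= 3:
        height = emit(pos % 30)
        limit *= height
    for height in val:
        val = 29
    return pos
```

Transformed code:
def run(height, val):
    limit = limit - val * pos
    pos = 8 // 23
    height = []
    for q in limit:
        if q > 22:
            height.append(pos % val)
    if 12 < pos:
        val = val * (9 < height)
    val = 7
    val = limit
    if 20 >= 3:
        height = emit(pos % 30)
        limit = limit * height
    for height in val:
        val = 29
    return pos

7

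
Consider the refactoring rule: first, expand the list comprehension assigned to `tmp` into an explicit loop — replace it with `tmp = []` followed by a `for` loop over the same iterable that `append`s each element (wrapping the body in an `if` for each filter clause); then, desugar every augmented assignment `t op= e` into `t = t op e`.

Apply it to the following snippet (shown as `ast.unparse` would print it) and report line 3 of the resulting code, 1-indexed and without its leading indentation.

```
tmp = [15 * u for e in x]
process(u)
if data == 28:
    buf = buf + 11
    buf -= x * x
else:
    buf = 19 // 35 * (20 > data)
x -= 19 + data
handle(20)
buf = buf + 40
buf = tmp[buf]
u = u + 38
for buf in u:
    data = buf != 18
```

Transformed code:
tmp = []
for e in x:
    tmp.append(15 * u)
process(u)
if data == 28:
    buf = buf + 11
    buf = buf - x * x
else:
    buf = 19 // 35 * (20 > data)
x = x - (19 + data)
handle(20)
buf = buf + 40
buf = tmp[buf]
u = u + 38
for buf in u:
    data = buf != 18

tmp.append(15 * u)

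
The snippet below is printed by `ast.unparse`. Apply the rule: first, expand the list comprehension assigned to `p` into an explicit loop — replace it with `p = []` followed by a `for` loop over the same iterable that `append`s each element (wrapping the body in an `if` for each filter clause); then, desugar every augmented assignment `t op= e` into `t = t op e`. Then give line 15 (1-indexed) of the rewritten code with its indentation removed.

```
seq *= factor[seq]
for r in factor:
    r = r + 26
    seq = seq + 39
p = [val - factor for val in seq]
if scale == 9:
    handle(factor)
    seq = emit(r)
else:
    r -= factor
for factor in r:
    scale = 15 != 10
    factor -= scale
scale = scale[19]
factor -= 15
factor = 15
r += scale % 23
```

Transformed code:
seq = seq * factor[seq]
for r in factor:
    r = r + 26
    seq = seq + 39
p = []
for val in seq:
    p.append(val - factor)
if scale == 9:
    handle(factor)
    seq = emit(r)
else:
    r = r - factor
for factor in r:
    scale = 15 != 10
    factor = factor - scale
scale = scale[19]
factor = factor - 15
factor = 15
r = r + scale % 23

factor = factor - scale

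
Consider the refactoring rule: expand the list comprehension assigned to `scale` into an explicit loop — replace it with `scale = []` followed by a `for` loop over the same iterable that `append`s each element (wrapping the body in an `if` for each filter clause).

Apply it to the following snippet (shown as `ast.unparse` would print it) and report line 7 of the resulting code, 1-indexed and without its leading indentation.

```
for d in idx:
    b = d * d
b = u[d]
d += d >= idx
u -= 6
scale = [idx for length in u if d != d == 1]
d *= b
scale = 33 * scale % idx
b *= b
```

for length in u:

Transformed code:
for d in idx:
    b = d * d
b = u[d]
d += d >= idx
u -= 6
scale = []
for length in u:
    if d != d == 1:
        scale.append(idx)
d *= b
scale = 33 * scale % idx
b *= b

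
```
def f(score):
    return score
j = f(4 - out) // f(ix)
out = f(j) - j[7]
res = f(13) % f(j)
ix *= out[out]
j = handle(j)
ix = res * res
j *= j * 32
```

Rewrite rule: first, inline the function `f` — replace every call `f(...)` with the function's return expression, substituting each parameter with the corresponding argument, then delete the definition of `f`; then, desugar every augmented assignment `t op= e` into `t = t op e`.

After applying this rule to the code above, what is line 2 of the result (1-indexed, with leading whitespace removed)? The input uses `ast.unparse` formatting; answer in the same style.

Transformed code:
j = (4 - out) // ix
out = j - j[7]
res = 13 % j
ix = ix * out[out]
j = handle(j)
ix = res * res
j = j * (j * 32)

out = j - j[7]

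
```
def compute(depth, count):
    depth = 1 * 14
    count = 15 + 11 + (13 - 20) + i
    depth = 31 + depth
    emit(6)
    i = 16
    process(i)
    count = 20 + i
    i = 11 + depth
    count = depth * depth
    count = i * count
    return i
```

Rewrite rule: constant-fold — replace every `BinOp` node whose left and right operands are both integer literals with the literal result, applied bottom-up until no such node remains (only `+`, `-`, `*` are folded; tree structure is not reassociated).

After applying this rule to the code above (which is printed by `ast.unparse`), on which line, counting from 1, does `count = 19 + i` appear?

Transformed code:
def compute(depth, count):
    depth = 14
    count = 19 + i
    depth = 31 + depth
    emit(6)
    i = 16
    process(i)
    count = 20 + i
    i = 11 + depth
    count = depth * depth
    count = i * count
    return i

3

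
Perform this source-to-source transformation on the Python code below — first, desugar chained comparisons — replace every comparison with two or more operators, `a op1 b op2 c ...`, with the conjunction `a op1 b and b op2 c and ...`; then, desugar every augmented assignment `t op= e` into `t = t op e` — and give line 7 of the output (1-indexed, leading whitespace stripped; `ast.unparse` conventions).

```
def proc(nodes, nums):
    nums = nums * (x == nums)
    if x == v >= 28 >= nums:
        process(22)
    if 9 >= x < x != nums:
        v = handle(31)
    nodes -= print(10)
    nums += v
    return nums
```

nodes = nodes - print(10)

Transformed code:
def proc(nodes, nums):
    nums = nums * (x == nums)
    if x == v and v >= 28 and (28 >= nums):
        process(22)
    if 9 >= x and x < x and (x != nums):
        v = handle(31)
    nodes = nodes - print(10)
    nums = nums + v
    return nums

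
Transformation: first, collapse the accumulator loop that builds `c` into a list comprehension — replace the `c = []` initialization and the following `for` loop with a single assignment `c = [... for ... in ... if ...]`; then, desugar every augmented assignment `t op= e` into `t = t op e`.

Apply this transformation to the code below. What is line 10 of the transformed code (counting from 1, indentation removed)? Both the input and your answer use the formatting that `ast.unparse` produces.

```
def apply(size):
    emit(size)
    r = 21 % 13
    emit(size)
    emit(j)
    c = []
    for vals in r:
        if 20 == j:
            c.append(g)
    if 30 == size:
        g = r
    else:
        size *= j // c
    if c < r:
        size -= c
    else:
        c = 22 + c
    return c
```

size = size * (j // c)

Transformed code:
def apply(size):
    emit(size)
    r = 21 % 13
    emit(size)
    emit(j)
    c = [g for vals in r if 20 == j]
    if 30 == size:
        g = r
    else:
        size = size * (j // c)
    if c < r:
        size = size - c
    else:
        c = 22 + c
    return c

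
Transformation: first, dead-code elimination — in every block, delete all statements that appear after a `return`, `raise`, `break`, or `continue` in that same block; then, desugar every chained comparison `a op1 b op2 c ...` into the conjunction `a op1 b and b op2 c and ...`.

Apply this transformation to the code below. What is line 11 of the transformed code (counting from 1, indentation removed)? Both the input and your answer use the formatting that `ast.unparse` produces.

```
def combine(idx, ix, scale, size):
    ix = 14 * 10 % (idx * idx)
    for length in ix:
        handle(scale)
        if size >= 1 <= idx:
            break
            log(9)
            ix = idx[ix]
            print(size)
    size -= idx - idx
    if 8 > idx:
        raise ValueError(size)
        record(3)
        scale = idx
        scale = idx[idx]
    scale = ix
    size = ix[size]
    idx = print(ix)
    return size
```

size = ix[size]

Transformed code:
def combine(idx, ix, scale, size):
    ix = 14 * 10 % (idx * idx)
    for length in ix:
        handle(scale)
        if size >= 1 and 1 <= idx:
            break
    size -= idx - idx
    if 8 > idx:
        raise ValueError(size)
    scale = ix
    size = ix[size]
    idx = print(ix)
    return size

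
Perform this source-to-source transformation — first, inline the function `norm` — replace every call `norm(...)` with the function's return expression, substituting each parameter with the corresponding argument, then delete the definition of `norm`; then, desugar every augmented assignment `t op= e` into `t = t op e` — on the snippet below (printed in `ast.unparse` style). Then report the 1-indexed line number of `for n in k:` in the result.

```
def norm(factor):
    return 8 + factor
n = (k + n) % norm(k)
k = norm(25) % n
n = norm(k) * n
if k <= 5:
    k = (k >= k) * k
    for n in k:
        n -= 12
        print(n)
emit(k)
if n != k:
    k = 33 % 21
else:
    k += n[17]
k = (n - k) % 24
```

6

Transformed code:
n = (k + n) % (8 + k)
k = (8 + 25) % n
n = (8 + k) * n
if k <= 5:
    k = (k >= k) * k
    for n in k:
        n = n - 12
        print(n)
emit(k)
if n != k:
    k = 33 % 21
else:
    k = k + n[17]
k = (n - k) % 24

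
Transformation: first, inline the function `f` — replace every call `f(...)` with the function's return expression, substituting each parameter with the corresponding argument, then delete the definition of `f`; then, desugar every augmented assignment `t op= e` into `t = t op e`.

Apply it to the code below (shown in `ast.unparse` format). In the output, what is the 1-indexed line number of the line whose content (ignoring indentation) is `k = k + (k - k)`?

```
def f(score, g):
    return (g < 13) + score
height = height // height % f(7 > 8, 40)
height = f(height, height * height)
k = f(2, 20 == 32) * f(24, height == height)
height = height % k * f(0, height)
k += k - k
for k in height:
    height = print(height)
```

Transformed code:
height = height // height % ((40 < 13) + (7 > 8))
height = (height * height < 13) + height
k = (((20 == 32) < 13) + 2) * (((height == height) < 13) + 24)
height = height % k * ((height < 13) + 0)
k = k + (k - k)
for k in height:
    height = print(height)

5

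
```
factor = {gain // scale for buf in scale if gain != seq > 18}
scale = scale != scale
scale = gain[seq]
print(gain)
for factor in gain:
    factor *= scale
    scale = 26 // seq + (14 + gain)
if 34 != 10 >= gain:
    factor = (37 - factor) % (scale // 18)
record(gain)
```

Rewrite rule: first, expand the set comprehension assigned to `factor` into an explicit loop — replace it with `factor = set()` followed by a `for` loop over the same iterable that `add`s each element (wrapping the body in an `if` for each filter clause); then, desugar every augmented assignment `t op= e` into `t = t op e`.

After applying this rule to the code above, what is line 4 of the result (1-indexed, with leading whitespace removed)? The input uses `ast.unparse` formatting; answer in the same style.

Transformed code:
factor = set()
for buf in scale:
    if gain != seq > 18:
        factor.add(gain // scale)
scale = scale != scale
scale = gain[seq]
print(gain)
for factor in gain:
    factor = factor * scale
    scale = 26 // seq + (14 + gain)
if 34 != 10 >= gain:
    factor = (37 - factor) % (scale // 18)
record(gain)

factor.add(gain // scale)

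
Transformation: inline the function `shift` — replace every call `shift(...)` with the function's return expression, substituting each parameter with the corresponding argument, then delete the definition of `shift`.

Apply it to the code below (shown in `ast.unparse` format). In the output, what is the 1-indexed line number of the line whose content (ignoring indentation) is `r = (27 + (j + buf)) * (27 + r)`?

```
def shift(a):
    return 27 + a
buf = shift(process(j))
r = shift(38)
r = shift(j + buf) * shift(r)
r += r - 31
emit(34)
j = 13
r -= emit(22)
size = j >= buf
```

3

Transformed code:
buf = 27 + process(j)
r = 27 + 38
r = (27 + (j + buf)) * (27 + r)
r += r - 31
emit(34)
j = 13
r -= emit(22)
size = j >= buf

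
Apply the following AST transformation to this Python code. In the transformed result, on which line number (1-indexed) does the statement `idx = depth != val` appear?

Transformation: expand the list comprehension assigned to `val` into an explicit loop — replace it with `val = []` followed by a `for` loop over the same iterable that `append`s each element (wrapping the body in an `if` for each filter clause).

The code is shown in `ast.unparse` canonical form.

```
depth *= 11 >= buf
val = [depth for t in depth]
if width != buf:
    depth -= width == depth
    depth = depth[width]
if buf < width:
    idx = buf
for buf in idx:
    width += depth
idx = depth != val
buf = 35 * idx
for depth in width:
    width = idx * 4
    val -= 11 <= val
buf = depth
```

12

Transformed code:
depth *= 11 >= buf
val = []
for t in depth:
    val.append(depth)
if width != buf:
    depth -= width == depth
    depth = depth[width]
if buf < width:
    idx = buf
for buf in idx:
    width += depth
idx = depth != val
buf = 35 * idx
for depth in width:
    width = idx * 4
    val -= 11 <= val
buf = depth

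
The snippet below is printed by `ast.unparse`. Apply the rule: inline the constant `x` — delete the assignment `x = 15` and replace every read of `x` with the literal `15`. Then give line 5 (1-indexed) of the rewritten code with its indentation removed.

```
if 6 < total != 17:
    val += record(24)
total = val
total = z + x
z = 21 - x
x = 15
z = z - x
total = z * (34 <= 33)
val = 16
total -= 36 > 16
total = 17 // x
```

z = 21 - 15

Transformed code:
if 6 < total != 17:
    val += record(24)
total = val
total = z + 15
z = 21 - 15
z = z - 15
total = z * (34 <= 33)
val = 16
total -= 36 > 16
total = 17 // 15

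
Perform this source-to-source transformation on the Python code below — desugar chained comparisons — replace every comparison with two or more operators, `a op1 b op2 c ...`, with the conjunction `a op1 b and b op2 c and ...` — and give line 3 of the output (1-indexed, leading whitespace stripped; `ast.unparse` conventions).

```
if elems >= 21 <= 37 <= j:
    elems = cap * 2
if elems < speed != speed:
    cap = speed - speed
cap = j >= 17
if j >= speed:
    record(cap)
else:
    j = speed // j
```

Transformed code:
if elems >= 21 and 21 <= 37 and (37 <= j):
    elems = cap * 2
if elems < speed and speed != speed:
    cap = speed - speed
cap = j >= 17
if j >= speed:
    record(cap)
else:
    j = speed // j

if elems < speed and speed != speed:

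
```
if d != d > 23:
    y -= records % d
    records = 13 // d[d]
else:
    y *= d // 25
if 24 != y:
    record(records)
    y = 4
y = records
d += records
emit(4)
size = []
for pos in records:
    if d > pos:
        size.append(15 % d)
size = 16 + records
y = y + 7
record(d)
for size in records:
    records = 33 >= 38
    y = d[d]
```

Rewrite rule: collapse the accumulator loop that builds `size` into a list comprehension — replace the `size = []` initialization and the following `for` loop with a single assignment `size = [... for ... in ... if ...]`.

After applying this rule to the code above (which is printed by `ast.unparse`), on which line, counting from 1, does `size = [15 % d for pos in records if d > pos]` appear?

12

Transformed code:
if d != d > 23:
    y -= records % d
    records = 13 // d[d]
else:
    y *= d // 25
if 24 != y:
    record(records)
    y = 4
y = records
d += records
emit(4)
size = [15 % d for pos in records if d > pos]
size = 16 + records
y = y + 7
record(d)
for size in records:
    records = 33 >= 38
    y = d[d]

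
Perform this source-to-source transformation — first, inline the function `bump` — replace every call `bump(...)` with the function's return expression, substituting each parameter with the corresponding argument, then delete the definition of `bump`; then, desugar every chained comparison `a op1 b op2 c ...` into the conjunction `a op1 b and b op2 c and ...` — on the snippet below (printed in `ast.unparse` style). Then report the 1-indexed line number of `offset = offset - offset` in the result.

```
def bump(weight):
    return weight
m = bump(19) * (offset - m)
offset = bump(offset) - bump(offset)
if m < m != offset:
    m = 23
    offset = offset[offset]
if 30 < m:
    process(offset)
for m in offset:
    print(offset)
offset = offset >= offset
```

Transformed code:
m = 19 * (offset - m)
offset = offset - offset
if m < m and m != offset:
    m = 23
    offset = offset[offset]
if 30 < m:
    process(offset)
for m in offset:
    print(offset)
offset = offset >= offset

2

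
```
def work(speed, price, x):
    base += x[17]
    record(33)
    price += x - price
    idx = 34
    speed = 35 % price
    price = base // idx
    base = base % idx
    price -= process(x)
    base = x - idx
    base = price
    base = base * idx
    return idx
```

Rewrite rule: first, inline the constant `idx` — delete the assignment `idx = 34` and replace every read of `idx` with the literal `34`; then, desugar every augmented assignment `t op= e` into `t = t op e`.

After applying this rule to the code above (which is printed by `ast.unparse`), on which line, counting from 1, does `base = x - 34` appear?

Transformed code:
def work(speed, price, x):
    base = base + x[17]
    record(33)
    price = price + (x - price)
    speed = 35 % price
    price = base // 34
    base = base % 34
    price = price - process(x)
    base = x - 34
    base = price
    base = base * 34
    return 34

9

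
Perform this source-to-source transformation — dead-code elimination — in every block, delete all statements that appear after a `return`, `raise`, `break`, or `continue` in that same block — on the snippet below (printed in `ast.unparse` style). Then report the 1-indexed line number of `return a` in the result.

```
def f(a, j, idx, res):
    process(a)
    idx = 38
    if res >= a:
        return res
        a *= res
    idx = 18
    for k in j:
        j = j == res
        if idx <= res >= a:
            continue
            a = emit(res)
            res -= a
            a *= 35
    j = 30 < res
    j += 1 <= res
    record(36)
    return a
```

Transformed code:
def f(a, j, idx, res):
    process(a)
    idx = 38
    if res >= a:
        return res
    idx = 18
    for k in j:
        j = j == res
        if idx <= res >= a:
            continue
    j = 30 < res
    j += 1 <= res
    record(36)
    return a

14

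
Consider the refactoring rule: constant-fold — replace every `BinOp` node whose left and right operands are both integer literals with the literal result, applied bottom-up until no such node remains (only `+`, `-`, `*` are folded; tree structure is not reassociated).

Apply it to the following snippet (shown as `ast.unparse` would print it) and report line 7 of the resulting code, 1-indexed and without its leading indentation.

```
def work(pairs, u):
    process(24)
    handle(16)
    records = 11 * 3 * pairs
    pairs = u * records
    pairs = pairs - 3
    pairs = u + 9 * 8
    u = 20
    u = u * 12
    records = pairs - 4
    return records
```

Transformed code:
def work(pairs, u):
    process(24)
    handle(16)
    records = 33 * pairs
    pairs = u * records
    pairs = pairs - 3
    pairs = u + 72
    u = 20
    u = u * 12
    records = pairs - 4
    return records

pairs = u + 72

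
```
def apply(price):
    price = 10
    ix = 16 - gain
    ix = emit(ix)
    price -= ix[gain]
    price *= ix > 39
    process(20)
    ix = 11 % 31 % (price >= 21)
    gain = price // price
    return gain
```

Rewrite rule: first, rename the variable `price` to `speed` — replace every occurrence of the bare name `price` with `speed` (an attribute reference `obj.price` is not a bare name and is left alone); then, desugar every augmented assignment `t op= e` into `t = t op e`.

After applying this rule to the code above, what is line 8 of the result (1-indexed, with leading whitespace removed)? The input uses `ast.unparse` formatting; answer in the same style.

ix = 11 % 31 % (speed >= 21)

Transformed code:
def apply(speed):
    speed = 10
    ix = 16 - gain
    ix = emit(ix)
    speed = speed - ix[gain]
    speed = speed * (ix > 39)
    process(20)
    ix = 11 % 31 % (speed >= 21)
    gain = speed // speed
    return gain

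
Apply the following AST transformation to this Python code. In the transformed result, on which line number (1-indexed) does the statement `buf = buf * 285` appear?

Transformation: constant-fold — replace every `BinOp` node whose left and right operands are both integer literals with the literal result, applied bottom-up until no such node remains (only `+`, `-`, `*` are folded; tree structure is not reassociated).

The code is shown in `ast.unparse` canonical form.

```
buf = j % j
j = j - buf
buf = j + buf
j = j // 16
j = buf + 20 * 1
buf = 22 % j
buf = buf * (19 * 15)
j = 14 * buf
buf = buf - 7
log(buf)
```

7

Transformed code:
buf = j % j
j = j - buf
buf = j + buf
j = j // 16
j = buf + 20
buf = 22 % j
buf = buf * 285
j = 14 * buf
buf = buf - 7
log(buf)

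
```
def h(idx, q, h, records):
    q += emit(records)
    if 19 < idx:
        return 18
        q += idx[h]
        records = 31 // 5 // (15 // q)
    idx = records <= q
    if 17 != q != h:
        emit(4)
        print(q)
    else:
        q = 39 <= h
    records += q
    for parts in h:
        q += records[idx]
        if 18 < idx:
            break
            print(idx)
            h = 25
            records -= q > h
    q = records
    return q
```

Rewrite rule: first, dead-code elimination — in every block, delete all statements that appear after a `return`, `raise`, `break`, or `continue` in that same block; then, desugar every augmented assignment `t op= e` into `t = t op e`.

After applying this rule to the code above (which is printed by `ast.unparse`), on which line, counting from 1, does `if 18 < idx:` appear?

14

Transformed code:
def h(idx, q, h, records):
    q = q + emit(records)
    if 19 < idx:
        return 18
    idx = records <= q
    if 17 != q != h:
        emit(4)
        print(q)
    else:
        q = 39 <= h
    records = records + q
    for parts in h:
        q = q + records[idx]
        if 18 < idx:
            break
    q = records
    return q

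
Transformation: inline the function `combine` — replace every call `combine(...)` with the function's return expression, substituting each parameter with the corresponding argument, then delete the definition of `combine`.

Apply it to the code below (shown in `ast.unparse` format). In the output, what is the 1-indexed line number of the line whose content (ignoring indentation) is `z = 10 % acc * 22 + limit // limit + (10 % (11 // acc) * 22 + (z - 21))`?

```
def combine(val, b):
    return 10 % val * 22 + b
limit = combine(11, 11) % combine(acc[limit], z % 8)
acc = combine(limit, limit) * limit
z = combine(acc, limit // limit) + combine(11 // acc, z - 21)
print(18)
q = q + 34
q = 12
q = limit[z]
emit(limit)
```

Transformed code:
limit = (10 % 11 * 22 + 11) % (10 % acc[limit] * 22 + z % 8)
acc = (10 % limit * 22 + limit) * limit
z = 10 % acc * 22 + limit // limit + (10 % (11 // acc) * 22 + (z - 21))
print(18)
q = q + 34
q = 12
q = limit[z]
emit(limit)

3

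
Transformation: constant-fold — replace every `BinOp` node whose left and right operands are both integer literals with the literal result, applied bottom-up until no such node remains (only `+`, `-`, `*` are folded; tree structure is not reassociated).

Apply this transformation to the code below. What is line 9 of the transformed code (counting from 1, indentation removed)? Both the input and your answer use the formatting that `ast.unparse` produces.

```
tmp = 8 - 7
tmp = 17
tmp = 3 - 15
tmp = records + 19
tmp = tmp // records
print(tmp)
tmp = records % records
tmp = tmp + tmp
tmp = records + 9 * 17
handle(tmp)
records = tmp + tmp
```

Transformed code:
tmp = 1
tmp = 17
tmp = -12
tmp = records + 19
tmp = tmp // records
print(tmp)
tmp = records % records
tmp = tmp + tmp
tmp = records + 153
handle(tmp)
records = tmp + tmp

tmp = records + 153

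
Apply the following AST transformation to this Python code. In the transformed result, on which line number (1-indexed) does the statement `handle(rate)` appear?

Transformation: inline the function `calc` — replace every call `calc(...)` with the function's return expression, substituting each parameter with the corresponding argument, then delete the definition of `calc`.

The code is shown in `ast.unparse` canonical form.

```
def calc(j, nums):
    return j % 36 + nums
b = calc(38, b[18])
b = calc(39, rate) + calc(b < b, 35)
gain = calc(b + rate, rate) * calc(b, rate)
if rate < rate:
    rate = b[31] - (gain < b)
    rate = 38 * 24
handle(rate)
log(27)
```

7

Transformed code:
b = 38 % 36 + b[18]
b = 39 % 36 + rate + ((b < b) % 36 + 35)
gain = ((b + rate) % 36 + rate) * (b % 36 + rate)
if rate < rate:
    rate = b[31] - (gain < b)
    rate = 38 * 24
handle(rate)
log(27)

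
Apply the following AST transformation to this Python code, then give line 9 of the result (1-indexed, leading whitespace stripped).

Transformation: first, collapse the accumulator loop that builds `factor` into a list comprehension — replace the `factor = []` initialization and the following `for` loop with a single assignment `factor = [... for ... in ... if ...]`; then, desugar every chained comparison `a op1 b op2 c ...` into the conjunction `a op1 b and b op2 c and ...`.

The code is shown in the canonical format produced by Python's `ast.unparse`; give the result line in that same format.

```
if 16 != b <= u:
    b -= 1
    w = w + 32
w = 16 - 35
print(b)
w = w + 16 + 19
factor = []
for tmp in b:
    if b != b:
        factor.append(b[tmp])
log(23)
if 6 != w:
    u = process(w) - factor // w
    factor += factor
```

if 6 != w:

Transformed code:
if 16 != b and b <= u:
    b -= 1
    w = w + 32
w = 16 - 35
print(b)
w = w + 16 + 19
factor = [b[tmp] for tmp in b if b != b]
log(23)
if 6 != w:
    u = process(w) - factor // w
    factor += factor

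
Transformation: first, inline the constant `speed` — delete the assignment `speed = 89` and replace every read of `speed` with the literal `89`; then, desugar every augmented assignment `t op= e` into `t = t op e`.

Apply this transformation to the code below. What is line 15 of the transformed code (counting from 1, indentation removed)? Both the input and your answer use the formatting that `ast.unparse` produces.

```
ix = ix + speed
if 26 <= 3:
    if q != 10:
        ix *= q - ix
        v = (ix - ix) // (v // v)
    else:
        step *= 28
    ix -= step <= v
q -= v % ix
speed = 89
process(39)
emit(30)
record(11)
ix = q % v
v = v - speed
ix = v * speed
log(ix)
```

ix = v * 89

Transformed code:
ix = ix + 89
if 26 <= 3:
    if q != 10:
        ix = ix * (q - ix)
        v = (ix - ix) // (v // v)
    else:
        step = step * 28
    ix = ix - (step <= v)
q = q - v % ix
process(39)
emit(30)
record(11)
ix = q % v
v = v - 89
ix = v * 89
log(ix)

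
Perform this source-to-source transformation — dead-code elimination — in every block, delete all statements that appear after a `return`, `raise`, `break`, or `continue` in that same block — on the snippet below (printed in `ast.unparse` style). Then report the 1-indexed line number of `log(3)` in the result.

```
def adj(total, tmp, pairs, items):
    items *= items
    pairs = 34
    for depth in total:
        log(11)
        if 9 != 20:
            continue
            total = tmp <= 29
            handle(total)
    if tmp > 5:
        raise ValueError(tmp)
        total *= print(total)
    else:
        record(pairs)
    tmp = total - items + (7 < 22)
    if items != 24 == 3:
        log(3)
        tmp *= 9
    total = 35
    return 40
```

14

Transformed code:
def adj(total, tmp, pairs, items):
    items *= items
    pairs = 34
    for depth in total:
        log(11)
        if 9 != 20:
            continue
    if tmp > 5:
        raise ValueError(tmp)
    else:
        record(pairs)
    tmp = total - items + (7 < 22)
    if items != 24 == 3:
        log(3)
        tmp *= 9
    total = 35
    return 40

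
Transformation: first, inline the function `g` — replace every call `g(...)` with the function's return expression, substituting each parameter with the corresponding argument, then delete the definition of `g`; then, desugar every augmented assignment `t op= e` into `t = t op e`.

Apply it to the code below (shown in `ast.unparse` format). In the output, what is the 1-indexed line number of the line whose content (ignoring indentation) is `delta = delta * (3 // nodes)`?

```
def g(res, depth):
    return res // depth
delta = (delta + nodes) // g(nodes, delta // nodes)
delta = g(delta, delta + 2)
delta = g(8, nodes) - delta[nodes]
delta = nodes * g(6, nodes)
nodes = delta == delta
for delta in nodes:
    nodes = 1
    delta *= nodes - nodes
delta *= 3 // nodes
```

9

Transformed code:
delta = (delta + nodes) // (nodes // (delta // nodes))
delta = delta // (delta + 2)
delta = 8 // nodes - delta[nodes]
delta = nodes * (6 // nodes)
nodes = delta == delta
for delta in nodes:
    nodes = 1
    delta = delta * (nodes - nodes)
delta = delta * (3 // nodes)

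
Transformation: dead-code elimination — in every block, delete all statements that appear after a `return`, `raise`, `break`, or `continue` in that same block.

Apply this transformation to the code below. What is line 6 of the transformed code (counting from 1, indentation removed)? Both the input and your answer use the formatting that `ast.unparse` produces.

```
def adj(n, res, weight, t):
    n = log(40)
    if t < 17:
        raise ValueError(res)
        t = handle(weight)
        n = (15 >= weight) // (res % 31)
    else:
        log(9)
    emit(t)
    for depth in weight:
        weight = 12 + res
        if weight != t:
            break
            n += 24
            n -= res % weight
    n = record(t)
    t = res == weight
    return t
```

log(9)

Transformed code:
def adj(n, res, weight, t):
    n = log(40)
    if t < 17:
        raise ValueError(res)
    else:
        log(9)
    emit(t)
    for depth in weight:
        weight = 12 + res
        if weight != t:
            break
    n = record(t)
    t = res == weight
    return t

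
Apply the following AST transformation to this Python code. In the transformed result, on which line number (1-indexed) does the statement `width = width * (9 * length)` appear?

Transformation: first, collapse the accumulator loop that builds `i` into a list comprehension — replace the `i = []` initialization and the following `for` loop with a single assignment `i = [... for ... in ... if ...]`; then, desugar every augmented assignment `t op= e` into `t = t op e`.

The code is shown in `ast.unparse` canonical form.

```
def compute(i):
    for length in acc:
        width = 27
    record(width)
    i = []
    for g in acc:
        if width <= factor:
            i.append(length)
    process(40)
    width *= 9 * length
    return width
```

7

Transformed code:
def compute(i):
    for length in acc:
        width = 27
    record(width)
    i = [length for g in acc if width <= factor]
    process(40)
    width = width * (9 * length)
    return width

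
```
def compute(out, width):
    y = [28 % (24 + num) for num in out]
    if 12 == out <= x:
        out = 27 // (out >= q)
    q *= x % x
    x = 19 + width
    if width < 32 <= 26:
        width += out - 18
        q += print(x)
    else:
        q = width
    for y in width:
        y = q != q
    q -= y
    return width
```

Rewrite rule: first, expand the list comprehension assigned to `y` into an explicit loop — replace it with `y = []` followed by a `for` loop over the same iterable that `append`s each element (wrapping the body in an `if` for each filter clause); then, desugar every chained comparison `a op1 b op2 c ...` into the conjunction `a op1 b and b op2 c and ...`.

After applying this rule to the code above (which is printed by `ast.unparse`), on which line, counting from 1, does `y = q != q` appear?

15

Transformed code:
def compute(out, width):
    y = []
    for num in out:
        y.append(28 % (24 + num))
    if 12 == out and out <= x:
        out = 27 // (out >= q)
    q *= x % x
    x = 19 + width
    if width < 32 and 32 <= 26:
        width += out - 18
        q += print(x)
    else:
        q = width
    for y in width:
        y = q != q
    q -= y
    return width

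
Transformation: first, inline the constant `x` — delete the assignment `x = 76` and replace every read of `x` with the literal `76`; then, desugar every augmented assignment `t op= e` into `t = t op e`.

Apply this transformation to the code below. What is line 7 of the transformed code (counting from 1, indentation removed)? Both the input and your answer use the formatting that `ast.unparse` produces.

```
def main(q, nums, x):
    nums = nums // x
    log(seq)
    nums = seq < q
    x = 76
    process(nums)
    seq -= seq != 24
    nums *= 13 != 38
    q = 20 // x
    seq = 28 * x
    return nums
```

nums = nums * (13 != 38)

Transformed code:
def main(q, nums, x):
    nums = nums // 76
    log(seq)
    nums = seq < q
    process(nums)
    seq = seq - (seq != 24)
    nums = nums * (13 != 38)
    q = 20 // 76
    seq = 28 * 76
    return nums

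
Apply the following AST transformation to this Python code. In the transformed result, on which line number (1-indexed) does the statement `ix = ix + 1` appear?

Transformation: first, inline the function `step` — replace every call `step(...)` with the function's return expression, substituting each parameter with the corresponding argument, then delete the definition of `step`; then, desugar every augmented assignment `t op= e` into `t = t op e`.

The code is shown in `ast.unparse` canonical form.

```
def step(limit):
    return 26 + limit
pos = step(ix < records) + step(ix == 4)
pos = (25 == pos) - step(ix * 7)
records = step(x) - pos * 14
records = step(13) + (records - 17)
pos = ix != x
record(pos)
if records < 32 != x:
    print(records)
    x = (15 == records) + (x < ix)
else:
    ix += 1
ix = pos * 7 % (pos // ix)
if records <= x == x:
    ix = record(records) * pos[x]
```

11

Transformed code:
pos = 26 + (ix < records) + (26 + (ix == 4))
pos = (25 == pos) - (26 + ix * 7)
records = 26 + x - pos * 14
records = 26 + 13 + (records - 17)
pos = ix != x
record(pos)
if records < 32 != x:
    print(records)
    x = (15 == records) + (x < ix)
else:
    ix = ix + 1
ix = pos * 7 % (pos // ix)
if records <= x == x:
    ix = record(records) * pos[x]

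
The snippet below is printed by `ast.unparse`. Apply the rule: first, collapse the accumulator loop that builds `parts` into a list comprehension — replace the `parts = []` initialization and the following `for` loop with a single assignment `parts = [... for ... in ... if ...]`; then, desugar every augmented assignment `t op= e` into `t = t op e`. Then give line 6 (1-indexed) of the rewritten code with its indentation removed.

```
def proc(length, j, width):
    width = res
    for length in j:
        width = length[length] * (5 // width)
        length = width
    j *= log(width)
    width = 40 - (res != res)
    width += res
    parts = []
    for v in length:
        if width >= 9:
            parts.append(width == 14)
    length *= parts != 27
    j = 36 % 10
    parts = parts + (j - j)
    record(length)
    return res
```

Transformed code:
def proc(length, j, width):
    width = res
    for length in j:
        width = length[length] * (5 // width)
        length = width
    j = j * log(width)
    width = 40 - (res != res)
    width = width + res
    parts = [width == 14 for v in length if width >= 9]
    length = length * (parts != 27)
    j = 36 % 10
    parts = parts + (j - j)
    record(length)
    return res

j = j * log(width)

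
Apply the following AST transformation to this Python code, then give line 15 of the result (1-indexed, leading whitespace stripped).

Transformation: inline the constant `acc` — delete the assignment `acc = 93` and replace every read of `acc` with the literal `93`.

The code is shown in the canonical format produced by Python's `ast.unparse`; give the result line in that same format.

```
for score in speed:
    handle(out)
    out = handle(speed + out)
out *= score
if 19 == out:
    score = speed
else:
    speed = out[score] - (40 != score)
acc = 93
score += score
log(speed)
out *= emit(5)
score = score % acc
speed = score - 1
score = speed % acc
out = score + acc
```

out = score + 93

Transformed code:
for score in speed:
    handle(out)
    out = handle(speed + out)
out *= score
if 19 == out:
    score = speed
else:
    speed = out[score] - (40 != score)
score += score
log(speed)
out *= emit(5)
score = score % 93
speed = score - 1
score = speed % 93
out = score + 93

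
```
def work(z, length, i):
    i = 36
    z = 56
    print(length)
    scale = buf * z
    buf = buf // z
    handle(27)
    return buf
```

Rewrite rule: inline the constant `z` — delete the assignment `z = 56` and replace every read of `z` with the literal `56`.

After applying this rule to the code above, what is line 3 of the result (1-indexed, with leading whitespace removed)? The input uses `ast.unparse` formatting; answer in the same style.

Transformed code:
def work(z, length, i):
    i = 36
    print(length)
    scale = buf * 56
    buf = buf // 56
    handle(27)
    return buf

print(length)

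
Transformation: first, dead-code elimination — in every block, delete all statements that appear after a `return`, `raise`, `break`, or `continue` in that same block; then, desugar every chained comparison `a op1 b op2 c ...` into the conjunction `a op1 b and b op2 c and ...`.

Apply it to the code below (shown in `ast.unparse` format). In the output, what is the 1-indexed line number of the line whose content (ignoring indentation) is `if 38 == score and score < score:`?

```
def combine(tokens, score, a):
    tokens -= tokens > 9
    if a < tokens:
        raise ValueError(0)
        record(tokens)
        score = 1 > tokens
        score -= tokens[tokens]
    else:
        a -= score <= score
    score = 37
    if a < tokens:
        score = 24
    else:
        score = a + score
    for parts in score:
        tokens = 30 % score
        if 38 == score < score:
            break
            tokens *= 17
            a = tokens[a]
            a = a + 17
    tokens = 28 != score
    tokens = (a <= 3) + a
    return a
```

14

Transformed code:
def combine(tokens, score, a):
    tokens -= tokens > 9
    if a < tokens:
        raise ValueError(0)
    else:
        a -= score <= score
    score = 37
    if a < tokens:
        score = 24
    else:
        score = a + score
    for parts in score:
        tokens = 30 % score
        if 38 == score and score < score:
            break
    tokens = 28 != score
    tokens = (a <= 3) + a
    return a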